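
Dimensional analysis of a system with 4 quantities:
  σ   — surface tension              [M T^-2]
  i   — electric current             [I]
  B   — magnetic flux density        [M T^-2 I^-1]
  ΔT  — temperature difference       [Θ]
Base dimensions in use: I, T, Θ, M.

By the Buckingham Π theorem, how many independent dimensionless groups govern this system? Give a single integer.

1

Dimensional matrix (I×T×Θ×M by σ×i×B×ΔT):
  I: [ 0  1 -1  0]
  T: [-2  0 -2  0]
  Θ: [ 0  0  0  1]
  M: [ 1  0  1  0]
Row reduction gives pivot columns σ,i,ΔT; rank = 3
n=4, r=3 ⇒ 1 dimensionless group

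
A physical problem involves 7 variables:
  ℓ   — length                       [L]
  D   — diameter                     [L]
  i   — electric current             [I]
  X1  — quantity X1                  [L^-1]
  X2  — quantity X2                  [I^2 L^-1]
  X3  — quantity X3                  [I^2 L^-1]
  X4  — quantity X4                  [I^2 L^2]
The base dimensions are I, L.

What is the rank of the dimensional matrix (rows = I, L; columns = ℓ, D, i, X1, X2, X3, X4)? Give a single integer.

2

Dimensional matrix (I×L by ℓ×D×i×X1×X2×X3×X4):
  I: [ 0  0  1  0  2  2  2]
  L: [ 1  1  0 -1 -1 -1  2]
RREF → pivots at {ℓ,i} ⇒ r = 2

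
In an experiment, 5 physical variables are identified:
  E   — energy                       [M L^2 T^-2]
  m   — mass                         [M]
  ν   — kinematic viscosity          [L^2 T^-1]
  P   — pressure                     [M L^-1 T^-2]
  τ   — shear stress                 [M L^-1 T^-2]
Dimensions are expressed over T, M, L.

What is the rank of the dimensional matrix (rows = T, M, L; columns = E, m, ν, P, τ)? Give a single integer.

3

Dimensional matrix (T×M×L by E×m×ν×P×τ):
  T: [-2  0 -1 -2 -2]
  M: [ 1  1  0  1  1]
  L: [ 2  0  2 -1 -1]
Echelon form has 3 nonzero rows (pivots: E,m,ν)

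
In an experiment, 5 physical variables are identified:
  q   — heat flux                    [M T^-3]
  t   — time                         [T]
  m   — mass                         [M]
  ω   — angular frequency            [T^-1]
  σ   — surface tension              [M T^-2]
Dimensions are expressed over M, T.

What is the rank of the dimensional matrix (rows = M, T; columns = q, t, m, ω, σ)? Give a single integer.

Exponent matrix [M,T] × [q,t,m,ω,σ]:
  M: [ 1  0  1  0  1]
  T: [-3  1  0 -1 -2]
RREF → pivots at {q,t} ⇒ r = 2

2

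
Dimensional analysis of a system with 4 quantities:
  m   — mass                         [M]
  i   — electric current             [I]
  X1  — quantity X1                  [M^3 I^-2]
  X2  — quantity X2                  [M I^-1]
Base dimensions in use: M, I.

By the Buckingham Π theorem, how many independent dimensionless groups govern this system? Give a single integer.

Write exponents as rows M,I / cols m,i,X1,X2:
  M: [ 1  0  3  1]
  I: [ 0  1 -2 -1]
RREF → pivots at {m,i} ⇒ r = 2
Π count = n − r = 4 − 2 = 2

2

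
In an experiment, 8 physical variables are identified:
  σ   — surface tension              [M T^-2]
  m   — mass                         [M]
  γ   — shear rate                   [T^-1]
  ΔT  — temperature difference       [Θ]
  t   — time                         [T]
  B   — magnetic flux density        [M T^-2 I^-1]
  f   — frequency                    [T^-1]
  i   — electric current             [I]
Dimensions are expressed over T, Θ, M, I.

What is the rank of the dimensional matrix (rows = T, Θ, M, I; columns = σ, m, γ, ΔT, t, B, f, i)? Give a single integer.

Dimensional matrix (T×Θ×M×I by σ×m×γ×ΔT×t×B×f×i):
  T: [-2  0 -1  0  1 -2 -1  0]
  Θ: [ 0  0  0  1  0  0  0  0]
  M: [ 1  1  0  0  0  1  0  0]
  I: [ 0  0  0  0  0 -1  0  1]
RREF → pivots at {σ,m,ΔT,B} ⇒ r = 4

4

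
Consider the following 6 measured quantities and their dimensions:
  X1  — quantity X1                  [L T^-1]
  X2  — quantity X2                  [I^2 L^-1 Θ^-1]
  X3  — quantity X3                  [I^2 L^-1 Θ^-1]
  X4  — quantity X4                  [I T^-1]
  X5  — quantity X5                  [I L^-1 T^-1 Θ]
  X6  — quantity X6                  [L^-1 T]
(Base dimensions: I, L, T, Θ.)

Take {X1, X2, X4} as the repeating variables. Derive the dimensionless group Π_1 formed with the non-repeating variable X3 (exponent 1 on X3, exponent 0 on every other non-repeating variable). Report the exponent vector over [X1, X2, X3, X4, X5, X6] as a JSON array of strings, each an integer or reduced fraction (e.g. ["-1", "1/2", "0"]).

["0", "-1", "1", "0", "0", "0"]

Exponent matrix [I,L,T,Θ] × [X1,X2,X3,X4,X5,X6]:
  I: [ 0  2  2  1  1  0]
  L: [ 1 -1 -1  0 -1 -1]
  T: [-1  0  0 -1 -1  1]
  Θ: [ 0 -1 -1  0  1  0]
Row reduction gives pivot columns X1,X2,X4; rank = 3
Repeat: X1,X2,X4; free: X3,X5,X6
RREF:
  r0: [   1    0    0    0   -2   -1]
  r1: [   0    1    1    0   -1    0]
  r2: [   0    0    0    1    3    0]
  r3: [   0    0    0    0    0    0]
Fix exponent of X3 at 1, X5 at 0, X6 at 0; solve each RREF row for its pivot's exponent:
  r0: exp(X1) + (0)·1 = 0 ⇒ exp(X1) = 0
  r1: exp(X2) + (1)·1 = 0 ⇒ exp(X2) = -1
  r2: exp(X4) + (0)·1 = 0 ⇒ exp(X4) = 0
Π_1 = X2^-1 · X3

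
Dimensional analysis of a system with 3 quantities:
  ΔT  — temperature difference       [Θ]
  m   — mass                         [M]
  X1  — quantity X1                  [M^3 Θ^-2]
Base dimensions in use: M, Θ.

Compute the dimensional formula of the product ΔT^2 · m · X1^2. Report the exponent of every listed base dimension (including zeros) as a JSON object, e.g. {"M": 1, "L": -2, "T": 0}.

{"M": 7, "Θ": -2}

Exponent matrix [M,Θ] × [ΔT,m,X1]:
  M: [ 0  1  3]
  Θ: [ 1  0 -2]
  [M]: (2)·0+(1)·1+(2)·3 = 7
  [Θ]: (2)·1+(1)·0+(2)·-2 = -2
⇒ M^7 Θ^-2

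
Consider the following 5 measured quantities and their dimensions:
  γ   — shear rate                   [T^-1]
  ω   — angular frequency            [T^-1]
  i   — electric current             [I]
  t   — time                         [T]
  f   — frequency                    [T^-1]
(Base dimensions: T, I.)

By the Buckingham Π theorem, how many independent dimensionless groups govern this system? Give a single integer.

3

Exponent matrix [T,I] × [γ,ω,i,t,f]:
  T: [-1 -1  0  1 -1]
  I: [ 0  0  1  0  0]
RREF → pivots at {γ,i} ⇒ r = 2
5 vars − rank 2 = 3 Π groups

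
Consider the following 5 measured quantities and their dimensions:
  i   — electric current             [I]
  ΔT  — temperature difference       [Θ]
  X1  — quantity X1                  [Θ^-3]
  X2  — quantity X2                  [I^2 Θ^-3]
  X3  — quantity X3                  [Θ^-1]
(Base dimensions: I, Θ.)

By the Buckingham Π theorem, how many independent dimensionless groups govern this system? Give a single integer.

3

Write exponents as rows I,Θ / cols i,ΔT,X1,X2,X3:
  I: [ 1  0  0  2  0]
  Θ: [ 0  1 -3 -3 -1]
RREF → pivots at {i,ΔT} ⇒ r = 2
n=5, r=2 ⇒ 3 dimensionless groups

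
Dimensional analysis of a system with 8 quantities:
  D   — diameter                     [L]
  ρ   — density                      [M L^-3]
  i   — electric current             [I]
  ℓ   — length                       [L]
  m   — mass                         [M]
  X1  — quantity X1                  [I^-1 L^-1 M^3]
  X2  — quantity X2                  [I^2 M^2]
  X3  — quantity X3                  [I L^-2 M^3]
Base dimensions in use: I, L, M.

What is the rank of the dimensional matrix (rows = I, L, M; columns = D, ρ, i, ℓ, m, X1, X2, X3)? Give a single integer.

3

Write exponents as rows I,L,M / cols D,ρ,i,ℓ,m,X1,X2,X3:
  I: [ 0  0  1  0  0 -1  2  1]
  L: [ 1 -3  0  1  0 -1  0 -2]
  M: [ 0  1  0  0  1  3  2  3]
RREF → pivots at {D,ρ,i} ⇒ r = 3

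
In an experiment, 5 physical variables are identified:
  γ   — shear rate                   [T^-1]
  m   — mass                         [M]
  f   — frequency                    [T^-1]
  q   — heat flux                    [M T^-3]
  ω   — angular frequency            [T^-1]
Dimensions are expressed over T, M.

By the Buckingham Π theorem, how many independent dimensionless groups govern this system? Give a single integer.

Exponent matrix [T,M] × [γ,m,f,q,ω]:
  T: [-1  0 -1 -3 -1]
  M: [ 0  1  0  1  0]
Row reduction gives pivot columns γ,m; rank = 2
n=5, r=2 ⇒ 3 dimensionless groups

3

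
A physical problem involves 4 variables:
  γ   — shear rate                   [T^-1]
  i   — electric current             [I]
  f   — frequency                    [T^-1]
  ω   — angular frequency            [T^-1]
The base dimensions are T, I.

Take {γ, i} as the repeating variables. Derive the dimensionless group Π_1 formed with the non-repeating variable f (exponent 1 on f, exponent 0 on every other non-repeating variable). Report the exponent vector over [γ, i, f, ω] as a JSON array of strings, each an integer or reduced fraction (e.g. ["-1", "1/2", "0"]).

["-1", "0", "1", "0"]

Exponent matrix [T,I] × [γ,i,f,ω]:
  T: [-1  0 -1 -1]
  I: [ 0  1  0  0]
Echelon form has 2 nonzero rows (pivots: γ,i)
Repeat: γ,i; free: f,ω
RREF:
  r0: [   1    0    1    1]
  r1: [   0    1    0    0]
Fix exponent of f at 1, ω at 0; solve each RREF row for its pivot's exponent:
  r0: exp(γ) + (1)·1 = 0 ⇒ exp(γ) = -1
  r1: exp(i) + (0)·1 = 0 ⇒ exp(i) = 0
Π_1 = γ^-1 · f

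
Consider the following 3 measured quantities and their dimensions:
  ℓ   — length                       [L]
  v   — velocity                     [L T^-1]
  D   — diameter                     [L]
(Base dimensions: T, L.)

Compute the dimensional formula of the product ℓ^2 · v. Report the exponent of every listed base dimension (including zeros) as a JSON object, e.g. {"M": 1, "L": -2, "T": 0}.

{"T": -1, "L": 3}

Exponent matrix [T,L] × [ℓ,v,D]:
  T: [ 0 -1  0]
  L: [ 1  1  1]
  [T]: (2)·0+(1)·-1 = -1
  [L]: (2)·1+(1)·1 = 3
⇒ T^-1 L^3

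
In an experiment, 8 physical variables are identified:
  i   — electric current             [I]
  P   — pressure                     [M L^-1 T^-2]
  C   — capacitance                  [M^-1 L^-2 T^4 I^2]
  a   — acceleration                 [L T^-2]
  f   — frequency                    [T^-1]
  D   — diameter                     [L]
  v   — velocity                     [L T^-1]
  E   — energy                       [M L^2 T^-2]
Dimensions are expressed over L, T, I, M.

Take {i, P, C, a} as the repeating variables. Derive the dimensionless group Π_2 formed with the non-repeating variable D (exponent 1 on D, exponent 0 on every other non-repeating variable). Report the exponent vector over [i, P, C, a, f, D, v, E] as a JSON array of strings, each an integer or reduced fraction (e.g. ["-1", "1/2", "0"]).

Write exponents as rows L,T,I,M / cols i,P,C,a,f,D,v,E:
  L: [ 0 -1 -2  1  0  1  1  2]
  T: [ 0 -2  4 -2 -1  0 -1 -2]
  I: [ 1  0  2  0  0  0  0  0]
  M: [ 0  1 -1  0  0  0  0  1]
Row reduction gives pivot columns i,P,C,a; rank = 4
Pivot set = {i,P,C,a}, free = {f,D,v,E}
RREF:
  r0: [   1    0    0    0 -1/2    1  1/2    3]
  r1: [   0    1    0    0  1/4 -1/2 -1/4 -1/2]
  r2: [   0    0    1    0  1/4 -1/2 -1/4 -3/2]
  r3: [   0    0    0    1  3/4 -1/2  1/4 -3/2]
Fix exponent of D at 1, f at 0, v at 0, E at 0; solve each RREF row for its pivot's exponent:
  r0: exp(i) + (1)·1 = 0 ⇒ exp(i) = -1
  r1: exp(P) + (-1/2)·1 = 0 ⇒ exp(P) = 1/2
  r2: exp(C) + (-1/2)·1 = 0 ⇒ exp(C) = 1/2
  r3: exp(a) + (-1/2)·1 = 0 ⇒ exp(a) = 1/2
Π_2 = i^-1 · P^(1/2) · C^(1/2) · a^(1/2) · D

["-1", "1/2", "1/2", "1/2", "0", "1", "0", "0"]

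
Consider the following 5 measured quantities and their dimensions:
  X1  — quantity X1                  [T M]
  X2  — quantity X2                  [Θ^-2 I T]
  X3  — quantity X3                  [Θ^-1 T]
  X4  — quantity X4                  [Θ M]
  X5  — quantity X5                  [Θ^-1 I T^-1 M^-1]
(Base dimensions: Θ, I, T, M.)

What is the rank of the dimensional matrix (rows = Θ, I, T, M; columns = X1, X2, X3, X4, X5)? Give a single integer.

Write exponents as rows Θ,I,T,M / cols X1,X2,X3,X4,X5:
  Θ: [ 0 -2 -1  1 -1]
  I: [ 0  1  0  0  1]
  T: [ 1  1  1  0 -1]
  M: [ 1  0  0  1 -1]
Row reduction gives pivot columns X1,X2,X3; rank = 3

3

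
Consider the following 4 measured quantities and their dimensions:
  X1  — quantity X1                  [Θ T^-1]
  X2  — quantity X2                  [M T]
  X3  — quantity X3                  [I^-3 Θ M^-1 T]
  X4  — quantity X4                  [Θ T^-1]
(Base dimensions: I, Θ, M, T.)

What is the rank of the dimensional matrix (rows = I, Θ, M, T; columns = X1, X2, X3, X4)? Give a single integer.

Exponent matrix [I,Θ,M,T] × [X1,X2,X3,X4]:
  I: [ 0  0 -3  0]
  Θ: [ 1  0  1  1]
  M: [ 0  1 -1  0]
  T: [-1  1  1 -1]
RREF → pivots at {X1,X2,X3} ⇒ r = 3

3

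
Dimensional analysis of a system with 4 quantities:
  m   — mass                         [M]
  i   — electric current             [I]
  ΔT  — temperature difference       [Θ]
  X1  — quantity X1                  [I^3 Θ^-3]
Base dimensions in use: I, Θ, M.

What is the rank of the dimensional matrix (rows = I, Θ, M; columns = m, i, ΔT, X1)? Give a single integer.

Exponent matrix [I,Θ,M] × [m,i,ΔT,X1]:
  I: [ 0  1  0  3]
  Θ: [ 0  0  1 -3]
  M: [ 1  0  0  0]
RREF → pivots at {m,i,ΔT} ⇒ r = 3

3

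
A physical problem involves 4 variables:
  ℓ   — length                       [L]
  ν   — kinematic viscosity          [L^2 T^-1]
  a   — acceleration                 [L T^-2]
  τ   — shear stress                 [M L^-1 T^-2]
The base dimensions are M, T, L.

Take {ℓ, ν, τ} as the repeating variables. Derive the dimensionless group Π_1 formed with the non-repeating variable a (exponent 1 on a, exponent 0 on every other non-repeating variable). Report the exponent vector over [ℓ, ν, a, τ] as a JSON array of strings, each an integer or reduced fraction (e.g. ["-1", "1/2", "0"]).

["3", "-2", "1", "0"]

Write exponents as rows M,T,L / cols ℓ,ν,a,τ:
  M: [ 0  0  0  1]
  T: [ 0 -1 -2 -2]
  L: [ 1  2  1 -1]
RREF → pivots at {ℓ,ν,τ} ⇒ r = 3
Pivot set = {ℓ,ν,τ}, free = {a}
RREF:
  r0: [   1    0   -3    0]
  r1: [   0    1    2    0]
  r2: [   0    0    0    1]
Fix exponent of a at 1; solve each RREF row for its pivot's exponent:
  r0: exp(ℓ) + (-3)·1 = 0 ⇒ exp(ℓ) = 3
  r1: exp(ν) + (2)·1 = 0 ⇒ exp(ν) = -2
  r2: exp(τ) + (0)·1 = 0 ⇒ exp(τ) = 0
Π_1 = ℓ^3 · ν^-2 · a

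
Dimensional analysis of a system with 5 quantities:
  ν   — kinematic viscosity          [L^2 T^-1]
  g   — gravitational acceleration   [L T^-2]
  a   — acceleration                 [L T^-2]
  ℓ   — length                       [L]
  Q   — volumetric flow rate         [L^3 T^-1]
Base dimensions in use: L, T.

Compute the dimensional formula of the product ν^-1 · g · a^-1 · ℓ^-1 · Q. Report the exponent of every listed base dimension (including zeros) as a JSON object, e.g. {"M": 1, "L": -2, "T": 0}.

Write exponents as rows L,T / cols ν,g,a,ℓ,Q:
  L: [ 2  1  1  1  3]
  T: [-1 -2 -2  0 -1]
  [L]: (-1)·2+(1)·1+(-1)·1+(-1)·1+(1)·3 = 0
  [T]: (-1)·-1+(1)·-2+(-1)·-2+(-1)·0+(1)·-1 = 0
⇒ 1 (dimensionless)

{"L": 0, "T": 0}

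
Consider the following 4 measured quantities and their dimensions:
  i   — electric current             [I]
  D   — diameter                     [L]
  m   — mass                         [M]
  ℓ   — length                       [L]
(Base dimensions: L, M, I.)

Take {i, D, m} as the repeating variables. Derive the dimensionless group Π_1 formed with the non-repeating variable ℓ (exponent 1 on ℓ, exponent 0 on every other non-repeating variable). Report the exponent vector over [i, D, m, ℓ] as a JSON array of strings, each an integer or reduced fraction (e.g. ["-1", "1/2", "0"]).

Exponent matrix [L,M,I] × [i,D,m,ℓ]:
  L: [ 0  1  0  1]
  M: [ 0  0  1  0]
  I: [ 1  0  0  0]
RREF → pivots at {i,D,m} ⇒ r = 3
Repeat: i,D,m; free: ℓ
RREF:
  r0: [   1    0    0    0]
  r1: [   0    1    0    1]
  r2: [   0    0    1    0]
Fix exponent of ℓ at 1; solve each RREF row for its pivot's exponent:
  r0: exp(i) + (0)·1 = 0 ⇒ exp(i) = 0
  r1: exp(D) + (1)·1 = 0 ⇒ exp(D) = -1
  r2: exp(m) + (0)·1 = 0 ⇒ exp(m) = 0
Π_1 = D^-1 · ℓ

["0", "-1", "0", "1"]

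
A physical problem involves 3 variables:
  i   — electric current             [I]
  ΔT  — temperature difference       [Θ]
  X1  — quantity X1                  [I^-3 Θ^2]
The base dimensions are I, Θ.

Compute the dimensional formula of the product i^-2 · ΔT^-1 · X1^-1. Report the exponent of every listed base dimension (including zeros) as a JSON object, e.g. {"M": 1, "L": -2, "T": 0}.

Exponent matrix [I,Θ] × [i,ΔT,X1]:
  I: [ 1  0 -3]
  Θ: [ 0  1  2]
  [I]: (-2)·1+(-1)·0+(-1)·-3 = 1
  [Θ]: (-2)·0+(-1)·1+(-1)·2 = -3
⇒ I Θ^-3

{"I": 1, "Θ": -3}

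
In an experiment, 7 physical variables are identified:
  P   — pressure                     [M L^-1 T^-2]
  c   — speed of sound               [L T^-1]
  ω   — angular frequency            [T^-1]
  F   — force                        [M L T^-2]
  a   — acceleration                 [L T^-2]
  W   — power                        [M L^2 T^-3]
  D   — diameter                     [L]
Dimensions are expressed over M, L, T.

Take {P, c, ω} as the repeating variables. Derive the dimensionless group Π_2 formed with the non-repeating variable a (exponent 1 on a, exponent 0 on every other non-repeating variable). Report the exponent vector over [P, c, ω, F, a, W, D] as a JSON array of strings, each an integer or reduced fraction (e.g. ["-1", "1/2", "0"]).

Exponent matrix [M,L,T] × [P,c,ω,F,a,W,D]:
  M: [ 1  0  0  1  0  1  0]
  L: [-1  1  0  1  1  2  1]
  T: [-2 -1 -1 -2 -2 -3  0]
RREF → pivots at {P,c,ω} ⇒ r = 3
Repeat: P,c,ω; free: F,a,W,D
RREF:
  r0: [   1    0    0    1    0    1    0]
  r1: [   0    1    0    2    1    3    1]
  r2: [   0    0    1   -2    1   -2   -1]
Fix exponent of a at 1, F at 0, W at 0, D at 0; solve each RREF row for its pivot's exponent:
  r0: exp(P) + (0)·1 = 0 ⇒ exp(P) = 0
  r1: exp(c) + (1)·1 = 0 ⇒ exp(c) = -1
  r2: exp(ω) + (1)·1 = 0 ⇒ exp(ω) = -1
Π_2 = c^-1 · ω^-1 · a

["0", "-1", "-1", "0", "1", "0", "0"]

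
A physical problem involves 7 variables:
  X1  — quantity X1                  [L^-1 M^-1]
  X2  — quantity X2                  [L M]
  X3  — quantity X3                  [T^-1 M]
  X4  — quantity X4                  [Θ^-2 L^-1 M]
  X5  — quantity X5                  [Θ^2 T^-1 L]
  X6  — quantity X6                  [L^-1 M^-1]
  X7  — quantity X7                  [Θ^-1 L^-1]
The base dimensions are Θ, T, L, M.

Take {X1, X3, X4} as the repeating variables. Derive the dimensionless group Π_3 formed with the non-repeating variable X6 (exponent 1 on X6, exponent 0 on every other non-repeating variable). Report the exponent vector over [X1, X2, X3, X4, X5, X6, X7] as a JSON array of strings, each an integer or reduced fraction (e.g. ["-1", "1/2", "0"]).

Exponent matrix [Θ,T,L,M] × [X1,X2,X3,X4,X5,X6,X7]:
  Θ: [ 0  0  0 -2  2  0 -1]
  T: [ 0  0 -1  0 -1  0  0]
  L: [-1  1  0 -1  1 -1 -1]
  M: [-1  1  1  1  0 -1  0]
RREF → pivots at {X1,X3,X4} ⇒ r = 3
Repeat: X1,X3,X4; free: X2,X5,X6,X7
RREF:
  r0: [   1   -1    0    0    0    1  1/2]
  r1: [   0    0    1    0    1    0    0]
  r2: [   0    0    0    1   -1    0  1/2]
  r3: [   0    0    0    0    0    0    0]
Fix exponent of X6 at 1, X2 at 0, X5 at 0, X7 at 0; solve each RREF row for its pivot's exponent:
  r0: exp(X1) + (1)·1 = 0 ⇒ exp(X1) = -1
  r1: exp(X3) + (0)·1 = 0 ⇒ exp(X3) = 0
  r2: exp(X4) + (0)·1 = 0 ⇒ exp(X4) = 0
Π_3 = X1^-1 · X6

["-1", "0", "0", "0", "0", "1", "0"]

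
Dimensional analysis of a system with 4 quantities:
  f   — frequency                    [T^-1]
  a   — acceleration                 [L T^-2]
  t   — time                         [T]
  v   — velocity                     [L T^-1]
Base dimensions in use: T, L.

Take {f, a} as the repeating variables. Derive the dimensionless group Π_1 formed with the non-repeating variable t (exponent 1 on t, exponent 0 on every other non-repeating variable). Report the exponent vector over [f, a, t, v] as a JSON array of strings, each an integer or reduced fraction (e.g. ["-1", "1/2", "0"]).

Exponent matrix [T,L] × [f,a,t,v]:
  T: [-1 -2  1 -1]
  L: [ 0  1  0  1]
Echelon form has 2 nonzero rows (pivots: f,a)
Pivot set = {f,a}, free = {t,v}
RREF:
  r0: [   1    0   -1   -1]
  r1: [   0    1    0    1]
Fix exponent of t at 1, v at 0; solve each RREF row for its pivot's exponent:
  r0: exp(f) + (-1)·1 = 0 ⇒ exp(f) = 1
  r1: exp(a) + (0)·1 = 0 ⇒ exp(a) = 0
Π_1 = f · t

["1", "0", "1", "0"]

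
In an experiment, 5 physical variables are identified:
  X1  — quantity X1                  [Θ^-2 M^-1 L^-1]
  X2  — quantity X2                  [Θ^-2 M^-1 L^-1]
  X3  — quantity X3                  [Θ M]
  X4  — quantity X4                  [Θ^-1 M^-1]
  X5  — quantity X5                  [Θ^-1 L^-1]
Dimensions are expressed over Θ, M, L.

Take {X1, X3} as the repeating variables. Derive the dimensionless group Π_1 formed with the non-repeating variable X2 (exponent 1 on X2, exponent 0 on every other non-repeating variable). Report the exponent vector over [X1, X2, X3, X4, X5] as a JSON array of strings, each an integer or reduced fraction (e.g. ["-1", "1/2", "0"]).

["-1", "1", "0", "0", "0"]

Dimensional matrix (Θ×M×L by X1×X2×X3×X4×X5):
  Θ: [-2 -2  1 -1 -1]
  M: [-1 -1  1 -1  0]
  L: [-1 -1  0  0 -1]
Echelon form has 2 nonzero rows (pivots: X1,X3)
Repeat: X1,X3; free: X2,X4,X5
RREF:
  r0: [   1    1    0    0    1]
  r1: [   0    0    1   -1    1]
  r2: [   0    0    0    0    0]
Fix exponent of X2 at 1, X4 at 0, X5 at 0; solve each RREF row for its pivot's exponent:
  r0: exp(X1) + (1)·1 = 0 ⇒ exp(X1) = -1
  r1: exp(X3) + (0)·1 = 0 ⇒ exp(X3) = 0
Π_1 = X1^-1 · X2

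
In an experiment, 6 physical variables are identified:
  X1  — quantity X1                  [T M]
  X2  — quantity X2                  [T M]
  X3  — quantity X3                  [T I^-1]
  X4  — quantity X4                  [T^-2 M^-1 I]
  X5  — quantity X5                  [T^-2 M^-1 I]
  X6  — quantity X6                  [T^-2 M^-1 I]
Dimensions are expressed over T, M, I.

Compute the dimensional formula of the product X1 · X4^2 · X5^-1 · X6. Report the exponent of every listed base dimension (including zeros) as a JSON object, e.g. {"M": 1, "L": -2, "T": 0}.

{"T": -3, "M": -1, "I": 2}

Write exponents as rows T,M,I / cols X1,X2,X3,X4,X5,X6:
  T: [ 1  1  1 -2 -2 -2]
  M: [ 1  1  0 -1 -1 -1]
  I: [ 0  0 -1  1  1  1]
  [T]: (1)·1+(2)·-2+(-1)·-2+(1)·-2 = -3
  [M]: (1)·1+(2)·-1+(-1)·-1+(1)·-1 = -1
  [I]: (1)·0+(2)·1+(-1)·1+(1)·1 = 2
⇒ T^-3 M^-1 I^2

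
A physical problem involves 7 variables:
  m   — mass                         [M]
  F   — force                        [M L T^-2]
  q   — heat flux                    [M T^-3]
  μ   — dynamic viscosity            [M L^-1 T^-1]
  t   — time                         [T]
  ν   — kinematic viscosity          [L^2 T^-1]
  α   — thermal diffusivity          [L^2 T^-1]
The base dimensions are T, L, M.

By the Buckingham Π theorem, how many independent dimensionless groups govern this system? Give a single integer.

4

Dimensional matrix (T×L×M by m×F×q×μ×t×ν×α):
  T: [ 0 -2 -3 -1  1 -1 -1]
  L: [ 0  1  0 -1  0  2  2]
  M: [ 1  1  1  1  0  0  0]
Row reduction gives pivot columns m,F,q; rank = 3
7 vars − rank 3 = 4 Π groups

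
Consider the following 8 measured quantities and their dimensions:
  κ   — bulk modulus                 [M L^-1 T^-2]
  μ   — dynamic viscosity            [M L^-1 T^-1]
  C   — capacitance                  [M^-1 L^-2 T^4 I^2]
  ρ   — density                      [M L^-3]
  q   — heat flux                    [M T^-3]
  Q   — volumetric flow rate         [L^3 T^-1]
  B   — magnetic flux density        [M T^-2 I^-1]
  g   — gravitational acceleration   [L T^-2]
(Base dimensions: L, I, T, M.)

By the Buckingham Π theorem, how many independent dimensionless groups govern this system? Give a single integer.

Write exponents as rows L,I,T,M / cols κ,μ,C,ρ,q,Q,B,g:
  L: [-1 -1 -2 -3  0  3  0  1]
  I: [ 0  0  2  0  0  0 -1  0]
  T: [-2 -1  4  0 -3 -1 -2 -2]
  M: [ 1  1 -1  1  1  0  1  0]
Row reduction gives pivot columns κ,μ,C,ρ; rank = 4
8 vars − rank 4 = 4 Π groups

4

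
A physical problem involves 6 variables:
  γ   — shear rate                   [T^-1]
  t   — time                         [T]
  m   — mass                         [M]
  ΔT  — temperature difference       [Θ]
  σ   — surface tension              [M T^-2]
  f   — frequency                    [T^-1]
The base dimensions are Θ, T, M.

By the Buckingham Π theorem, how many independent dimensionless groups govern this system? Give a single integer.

3

Exponent matrix [Θ,T,M] × [γ,t,m,ΔT,σ,f]:
  Θ: [ 0  0  0  1  0  0]
  T: [-1  1  0  0 -2 -1]
  M: [ 0  0  1  0  1  0]
RREF → pivots at {γ,m,ΔT} ⇒ r = 3
n=6, r=3 ⇒ 3 dimensionless groups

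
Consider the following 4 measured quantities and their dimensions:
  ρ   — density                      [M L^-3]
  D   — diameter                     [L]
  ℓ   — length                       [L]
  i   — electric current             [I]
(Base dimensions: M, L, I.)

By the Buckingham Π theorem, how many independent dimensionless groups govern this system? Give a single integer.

Write exponents as rows M,L,I / cols ρ,D,ℓ,i:
  M: [ 1  0  0  0]
  L: [-3  1  1  0]
  I: [ 0  0  0  1]
Echelon form has 3 nonzero rows (pivots: ρ,D,i)
4 vars − rank 3 = 1 Π group

1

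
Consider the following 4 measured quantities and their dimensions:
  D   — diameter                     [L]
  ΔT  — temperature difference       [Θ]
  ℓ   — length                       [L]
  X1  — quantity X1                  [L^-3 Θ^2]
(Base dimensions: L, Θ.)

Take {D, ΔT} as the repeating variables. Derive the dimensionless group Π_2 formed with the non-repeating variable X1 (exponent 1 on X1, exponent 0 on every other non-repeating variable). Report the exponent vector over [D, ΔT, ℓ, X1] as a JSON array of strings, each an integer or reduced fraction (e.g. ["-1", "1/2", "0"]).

Dimensional matrix (L×Θ by D×ΔT×ℓ×X1):
  L: [ 1  0  1 -3]
  Θ: [ 0  1  0  2]
RREF → pivots at {D,ΔT} ⇒ r = 2
Repeat: D,ΔT; free: ℓ,X1
RREF:
  r0: [   1    0    1   -3]
  r1: [   0    1    0    2]
Fix exponent of X1 at 1, ℓ at 0; solve each RREF row for its pivot's exponent:
  r0: exp(D) + (-3)·1 = 0 ⇒ exp(D) = 3
  r1: exp(ΔT) + (2)·1 = 0 ⇒ exp(ΔT) = -2
Π_2 = D^3 · ΔT^-2 · X1

["3", "-2", "0", "1"]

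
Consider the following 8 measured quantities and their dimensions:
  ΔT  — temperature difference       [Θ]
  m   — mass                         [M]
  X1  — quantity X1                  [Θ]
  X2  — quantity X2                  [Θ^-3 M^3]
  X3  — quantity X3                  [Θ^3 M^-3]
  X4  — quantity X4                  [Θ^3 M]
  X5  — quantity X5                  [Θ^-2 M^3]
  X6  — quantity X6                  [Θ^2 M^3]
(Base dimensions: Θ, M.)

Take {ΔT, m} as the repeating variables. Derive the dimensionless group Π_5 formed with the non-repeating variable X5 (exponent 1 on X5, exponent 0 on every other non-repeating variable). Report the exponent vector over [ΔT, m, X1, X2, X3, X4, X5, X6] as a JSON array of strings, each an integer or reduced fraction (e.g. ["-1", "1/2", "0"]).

["2", "-3", "0", "0", "0", "0", "1", "0"]

Exponent matrix [Θ,M] × [ΔT,m,X1,X2,X3,X4,X5,X6]:
  Θ: [ 1  0  1 -3  3  3 -2  2]
  M: [ 0  1  0  3 -3  1  3  3]
Echelon form has 2 nonzero rows (pivots: ΔT,m)
Repeat: ΔT,m; free: X1,X2,X3,X4,X5,X6
RREF:
  r0: [   1    0    1   -3    3    3   -2    2]
  r1: [   0    1    0    3   -3    1    3    3]
Fix exponent of X5 at 1, X1 at 0, X2 at 0, X3 at 0, X4 at 0, X6 at 0; solve each RREF row for its pivot's exponent:
  r0: exp(ΔT) + (-2)·1 = 0 ⇒ exp(ΔT) = 2
  r1: exp(m) + (3)·1 = 0 ⇒ exp(m) = -3
Π_5 = ΔT^2 · m^-3 · X5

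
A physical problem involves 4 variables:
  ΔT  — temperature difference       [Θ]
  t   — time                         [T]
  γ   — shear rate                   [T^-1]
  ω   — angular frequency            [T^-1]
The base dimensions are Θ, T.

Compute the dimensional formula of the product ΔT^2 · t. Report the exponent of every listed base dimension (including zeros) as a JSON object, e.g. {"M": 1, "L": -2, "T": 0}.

Exponent matrix [Θ,T] × [ΔT,t,γ,ω]:
  Θ: [ 1  0  0  0]
  T: [ 0  1 -1 -1]
  [Θ]: (2)·1+(1)·0 = 2
  [T]: (2)·0+(1)·1 = 1
⇒ Θ^2 T

{"Θ": 2, "T": 1}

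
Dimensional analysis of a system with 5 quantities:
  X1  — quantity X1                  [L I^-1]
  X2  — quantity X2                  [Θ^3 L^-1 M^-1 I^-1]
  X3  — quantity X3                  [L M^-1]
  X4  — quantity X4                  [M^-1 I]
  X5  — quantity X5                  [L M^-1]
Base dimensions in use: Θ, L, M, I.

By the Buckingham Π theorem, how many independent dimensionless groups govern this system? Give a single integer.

2

Write exponents as rows Θ,L,M,I / cols X1,X2,X3,X4,X5:
  Θ: [ 0  3  0  0  0]
  L: [ 1 -1  1  0  1]
  M: [ 0 -1 -1 -1 -1]
  I: [-1 -1  0  1  0]
Echelon form has 3 nonzero rows (pivots: X1,X2,X3)
n=5, r=3 ⇒ 2 dimensionless groups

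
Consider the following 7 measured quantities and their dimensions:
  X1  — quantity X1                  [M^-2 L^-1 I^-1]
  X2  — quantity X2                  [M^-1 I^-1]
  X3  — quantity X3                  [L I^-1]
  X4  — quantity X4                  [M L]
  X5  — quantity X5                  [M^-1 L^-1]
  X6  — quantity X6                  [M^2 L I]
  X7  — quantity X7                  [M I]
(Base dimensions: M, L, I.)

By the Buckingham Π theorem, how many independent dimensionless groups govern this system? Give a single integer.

5

Exponent matrix [M,L,I] × [X1,X2,X3,X4,X5,X6,X7]:
  M: [-2 -1  0  1 -1  2  1]
  L: [-1  0  1  1 -1  1  0]
  I: [-1 -1 -1  0  0  1  1]
Echelon form has 2 nonzero rows (pivots: X1,X2)
Π count = n − r = 7 − 2 = 5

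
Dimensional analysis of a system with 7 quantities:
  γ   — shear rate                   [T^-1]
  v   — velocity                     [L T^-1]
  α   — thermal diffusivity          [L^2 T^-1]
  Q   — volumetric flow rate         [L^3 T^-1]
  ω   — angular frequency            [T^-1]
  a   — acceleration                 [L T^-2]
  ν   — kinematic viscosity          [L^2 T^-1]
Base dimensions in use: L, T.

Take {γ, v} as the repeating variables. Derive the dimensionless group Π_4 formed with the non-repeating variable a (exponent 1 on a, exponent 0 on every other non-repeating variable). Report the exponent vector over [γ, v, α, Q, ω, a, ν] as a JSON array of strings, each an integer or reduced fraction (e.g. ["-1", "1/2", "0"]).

Dimensional matrix (L×T by γ×v×α×Q×ω×a×ν):
  L: [ 0  1  2  3  0  1  2]
  T: [-1 -1 -1 -1 -1 -2 -1]
RREF → pivots at {γ,v} ⇒ r = 2
Pivot set = {γ,v}, free = {α,Q,ω,a,ν}
RREF:
  r0: [   1    0   -1   -2    1    1   -1]
  r1: [   0    1    2    3    0    1    2]
Fix exponent of a at 1, α at 0, Q at 0, ω at 0, ν at 0; solve each RREF row for its pivot's exponent:
  r0: exp(γ) + (1)·1 = 0 ⇒ exp(γ) = -1
  r1: exp(v) + (1)·1 = 0 ⇒ exp(v) = -1
Π_4 = γ^-1 · v^-1 · a

["-1", "-1", "0", "0", "0", "1", "0"]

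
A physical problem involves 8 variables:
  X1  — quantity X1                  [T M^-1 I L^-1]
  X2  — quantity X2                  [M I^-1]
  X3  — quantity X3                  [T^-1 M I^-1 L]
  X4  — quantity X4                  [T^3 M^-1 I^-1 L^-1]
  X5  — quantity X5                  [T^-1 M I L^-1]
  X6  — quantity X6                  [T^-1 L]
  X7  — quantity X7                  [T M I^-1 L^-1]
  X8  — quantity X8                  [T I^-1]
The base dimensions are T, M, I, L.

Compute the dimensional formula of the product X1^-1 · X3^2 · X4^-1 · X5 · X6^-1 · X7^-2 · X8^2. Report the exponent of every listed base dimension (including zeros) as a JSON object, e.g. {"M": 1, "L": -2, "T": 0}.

{"T": -6, "M": 3, "I": -1, "L": 4}

Dimensional matrix (T×M×I×L by X1×X2×X3×X4×X5×X6×X7×X8):
  T: [ 1  0 -1  3 -1 -1  1  1]
  M: [-1  1  1 -1  1  0  1  0]
  I: [ 1 -1 -1 -1  1  0 -1 -1]
  L: [-1  0  1 -1 -1  1 -1  0]
  [T]: (-1)·1+(2)·-1+(-1)·3+(1)·-1+(-1)·-1+(-2)·1+(2)·1 = -6
  [M]: (-1)·-1+(2)·1+(-1)·-1+(1)·1+(-1)·0+(-2)·1+(2)·0 = 3
  [I]: (-1)·1+(2)·-1+(-1)·-1+(1)·1+(-1)·0+(-2)·-1+(2)·-1 = -1
  [L]: (-1)·-1+(2)·1+(-1)·-1+(1)·-1+(-1)·1+(-2)·-1+(2)·0 = 4
⇒ T^-6 M^3 I^-1 L^4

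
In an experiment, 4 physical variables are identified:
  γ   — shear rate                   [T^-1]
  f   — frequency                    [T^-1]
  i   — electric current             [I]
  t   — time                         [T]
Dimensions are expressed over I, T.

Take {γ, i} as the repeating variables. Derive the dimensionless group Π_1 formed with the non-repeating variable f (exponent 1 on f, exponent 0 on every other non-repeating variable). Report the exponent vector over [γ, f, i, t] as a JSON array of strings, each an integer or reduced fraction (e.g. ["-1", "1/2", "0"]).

Write exponents as rows I,T / cols γ,f,i,t:
  I: [ 0  0  1  0]
  T: [-1 -1  0  1]
RREF → pivots at {γ,i} ⇒ r = 2
Pivot set = {γ,i}, free = {f,t}
RREF:
  r0: [   1    1    0   -1]
  r1: [   0    0    1    0]
Fix exponent of f at 1, t at 0; solve each RREF row for its pivot's exponent:
  r0: exp(γ) + (1)·1 = 0 ⇒ exp(γ) = -1
  r1: exp(i) + (0)·1 = 0 ⇒ exp(i) = 0
Π_1 = γ^-1 · f

["-1", "1", "0", "0"]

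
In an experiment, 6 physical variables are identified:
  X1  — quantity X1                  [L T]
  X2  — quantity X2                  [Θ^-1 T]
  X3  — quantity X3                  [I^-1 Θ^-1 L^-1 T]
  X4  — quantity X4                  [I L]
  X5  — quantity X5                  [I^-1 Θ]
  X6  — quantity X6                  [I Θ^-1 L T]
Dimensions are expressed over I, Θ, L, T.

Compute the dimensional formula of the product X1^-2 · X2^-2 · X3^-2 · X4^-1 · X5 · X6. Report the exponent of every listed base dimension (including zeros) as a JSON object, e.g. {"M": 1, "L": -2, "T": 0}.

{"I": 1, "Θ": 4, "L": 0, "T": -5}

Exponent matrix [I,Θ,L,T] × [X1,X2,X3,X4,X5,X6]:
  I: [ 0  0 -1  1 -1  1]
  Θ: [ 0 -1 -1  0  1 -1]
  L: [ 1  0 -1  1  0  1]
  T: [ 1  1  1  0  0  1]
  [I]: (-2)·0+(-2)·0+(-2)·-1+(-1)·1+(1)·-1+(1)·1 = 1
  [Θ]: (-2)·0+(-2)·-1+(-2)·-1+(-1)·0+(1)·1+(1)·-1 = 4
  [L]: (-2)·1+(-2)·0+(-2)·-1+(-1)·1+(1)·0+(1)·1 = 0
  [T]: (-2)·1+(-2)·1+(-2)·1+(-1)·0+(1)·0+(1)·1 = -5
⇒ I Θ^4 T^-5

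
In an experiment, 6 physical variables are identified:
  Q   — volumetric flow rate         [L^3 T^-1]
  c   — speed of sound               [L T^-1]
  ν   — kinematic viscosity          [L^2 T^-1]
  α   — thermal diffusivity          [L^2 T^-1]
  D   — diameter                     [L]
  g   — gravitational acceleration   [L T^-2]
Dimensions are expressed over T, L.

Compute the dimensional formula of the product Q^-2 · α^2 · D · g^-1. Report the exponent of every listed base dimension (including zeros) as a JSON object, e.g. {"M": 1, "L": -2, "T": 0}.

{"T": 2, "L": -2}

Write exponents as rows T,L / cols Q,c,ν,α,D,g:
  T: [-1 -1 -1 -1  0 -2]
  L: [ 3  1  2  2  1  1]
  [T]: (-2)·-1+(2)·-1+(1)·0+(-1)·-2 = 2
  [L]: (-2)·3+(2)·2+(1)·1+(-1)·1 = -2
⇒ T^2 L^-2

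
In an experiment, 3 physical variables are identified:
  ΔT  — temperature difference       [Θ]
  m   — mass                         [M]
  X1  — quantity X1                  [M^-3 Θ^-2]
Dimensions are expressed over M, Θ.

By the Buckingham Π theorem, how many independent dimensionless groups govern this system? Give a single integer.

1

Write exponents as rows M,Θ / cols ΔT,m,X1:
  M: [ 0  1 -3]
  Θ: [ 1  0 -2]
Row reduction gives pivot columns ΔT,m; rank = 2
3 vars − rank 2 = 1 Π group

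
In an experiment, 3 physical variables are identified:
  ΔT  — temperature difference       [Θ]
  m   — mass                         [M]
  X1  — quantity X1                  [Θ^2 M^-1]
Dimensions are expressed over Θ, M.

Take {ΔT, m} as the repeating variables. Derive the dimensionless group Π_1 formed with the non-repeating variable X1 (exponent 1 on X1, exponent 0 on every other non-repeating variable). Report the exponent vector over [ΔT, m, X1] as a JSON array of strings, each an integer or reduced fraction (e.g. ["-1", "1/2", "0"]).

Write exponents as rows Θ,M / cols ΔT,m,X1:
  Θ: [ 1  0  2]
  M: [ 0  1 -1]
RREF → pivots at {ΔT,m} ⇒ r = 2
Pivot set = {ΔT,m}, free = {X1}
RREF:
  r0: [   1    0    2]
  r1: [   0    1   -1]
Fix exponent of X1 at 1; solve each RREF row for its pivot's exponent:
  r0: exp(ΔT) + (2)·1 = 0 ⇒ exp(ΔT) = -2
  r1: exp(m) + (-1)·1 = 0 ⇒ exp(m) = 1
Π_1 = ΔT^-2 · m · X1

["-2", "1", "1"]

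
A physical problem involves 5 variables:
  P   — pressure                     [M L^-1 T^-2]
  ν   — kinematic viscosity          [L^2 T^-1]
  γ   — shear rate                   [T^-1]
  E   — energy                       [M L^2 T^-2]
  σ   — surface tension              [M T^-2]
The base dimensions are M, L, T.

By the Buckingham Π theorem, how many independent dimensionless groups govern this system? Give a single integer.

2

Exponent matrix [M,L,T] × [P,ν,γ,E,σ]:
  M: [ 1  0  0  1  1]
  L: [-1  2  0  2  0]
  T: [-2 -1 -1 -2 -2]
RREF → pivots at {P,ν,γ} ⇒ r = 3
n=5, r=3 ⇒ 2 dimensionless groups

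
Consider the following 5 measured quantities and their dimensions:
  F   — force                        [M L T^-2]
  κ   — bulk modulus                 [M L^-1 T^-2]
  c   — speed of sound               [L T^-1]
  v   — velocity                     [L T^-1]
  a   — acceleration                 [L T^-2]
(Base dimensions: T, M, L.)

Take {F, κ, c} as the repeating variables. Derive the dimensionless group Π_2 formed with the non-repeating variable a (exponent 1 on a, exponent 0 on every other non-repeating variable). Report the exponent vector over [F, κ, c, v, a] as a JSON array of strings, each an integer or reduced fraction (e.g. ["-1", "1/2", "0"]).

Exponent matrix [T,M,L] × [F,κ,c,v,a]:
  T: [-2 -2 -1 -1 -2]
  M: [ 1  1  0  0  0]
  L: [ 1 -1  1  1  1]
Echelon form has 3 nonzero rows (pivots: F,κ,c)
Repeat: F,κ,c; free: v,a
RREF:
  r0: [   1    0    0    0 -1/2]
  r1: [   0    1    0    0  1/2]
  r2: [   0    0    1    1    2]
Fix exponent of a at 1, v at 0; solve each RREF row for its pivot's exponent:
  r0: exp(F) + (-1/2)·1 = 0 ⇒ exp(F) = 1/2
  r1: exp(κ) + (1/2)·1 = 0 ⇒ exp(κ) = -1/2
  r2: exp(c) + (2)·1 = 0 ⇒ exp(c) = -2
Π_2 = F^(1/2) · κ^(-1/2) · c^-2 · a

["1/2", "-1/2", "-2", "0", "1"]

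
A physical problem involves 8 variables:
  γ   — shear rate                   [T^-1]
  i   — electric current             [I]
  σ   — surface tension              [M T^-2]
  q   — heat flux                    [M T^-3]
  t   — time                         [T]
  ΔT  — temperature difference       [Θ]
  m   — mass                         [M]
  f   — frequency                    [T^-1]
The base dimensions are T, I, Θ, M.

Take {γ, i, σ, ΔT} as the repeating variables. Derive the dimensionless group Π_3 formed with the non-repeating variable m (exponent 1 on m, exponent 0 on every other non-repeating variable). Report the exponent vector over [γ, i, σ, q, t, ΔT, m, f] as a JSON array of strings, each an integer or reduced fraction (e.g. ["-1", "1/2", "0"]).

Write exponents as rows T,I,Θ,M / cols γ,i,σ,q,t,ΔT,m,f:
  T: [-1  0 -2 -3  1  0  0 -1]
  I: [ 0  1  0  0  0  0  0  0]
  Θ: [ 0  0  0  0  0  1  0  0]
  M: [ 0  0  1  1  0  0  1  0]
RREF → pivots at {γ,i,σ,ΔT} ⇒ r = 4
Pivot set = {γ,i,σ,ΔT}, free = {q,t,m,f}
RREF:
  r0: [   1    0    0    1   -1    0   -2    1]
  r1: [   0    1    0    0    0    0    0    0]
  r2: [   0    0    1    1    0    0    1    0]
  r3: [   0    0    0    0    0    1    0    0]
Fix exponent of m at 1, q at 0, t at 0, f at 0; solve each RREF row for its pivot's exponent:
  r0: exp(γ) + (-2)·1 = 0 ⇒ exp(γ) = 2
  r1: exp(i) + (0)·1 = 0 ⇒ exp(i) = 0
  r2: exp(σ) + (1)·1 = 0 ⇒ exp(σ) = -1
  r3: exp(ΔT) + (0)·1 = 0 ⇒ exp(ΔT) = 0
Π_3 = γ^2 · σ^-1 · m

["2", "0", "-1", "0", "0", "0", "1", "0"]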